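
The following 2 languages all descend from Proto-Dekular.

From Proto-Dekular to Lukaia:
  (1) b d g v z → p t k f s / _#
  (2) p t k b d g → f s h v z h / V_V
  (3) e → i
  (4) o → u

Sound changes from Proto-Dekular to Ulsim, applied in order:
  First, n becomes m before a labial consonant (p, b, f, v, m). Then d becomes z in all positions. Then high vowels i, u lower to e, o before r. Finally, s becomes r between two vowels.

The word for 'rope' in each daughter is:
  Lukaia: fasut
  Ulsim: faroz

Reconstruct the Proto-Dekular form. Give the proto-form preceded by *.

Position 3: Lukaia has s, Ulsim has r. Taking the neighbouring segments as reconstructed: Lukaia s could go back to *t or *s; Ulsim r could go back to *s or *r — the one source consistent with every daughter is *s.
Position 5: Lukaia has t, Ulsim has z. Taking the neighbouring segments as reconstructed: Lukaia t could go back to *t or *d; Ulsim z could go back to *d or *z — the one source consistent with every daughter is *d.
This points to *fasod. Verify forward in each daughter:
Lukaia: *fasod > fasot > fasut  (by final devoicing, vowel merger)
Ulsim: *fasod
  fasod (rule 1 does not apply)
  fasod → fasoz   [unconditioned shift]
  fasoz (rule 3 does not apply)
  fasoz → faroz   [rhotacism]
  giving Ulsim faroz.
No other proto-form is consistent with every reflex, so the reconstruction is *fasod.

*fasod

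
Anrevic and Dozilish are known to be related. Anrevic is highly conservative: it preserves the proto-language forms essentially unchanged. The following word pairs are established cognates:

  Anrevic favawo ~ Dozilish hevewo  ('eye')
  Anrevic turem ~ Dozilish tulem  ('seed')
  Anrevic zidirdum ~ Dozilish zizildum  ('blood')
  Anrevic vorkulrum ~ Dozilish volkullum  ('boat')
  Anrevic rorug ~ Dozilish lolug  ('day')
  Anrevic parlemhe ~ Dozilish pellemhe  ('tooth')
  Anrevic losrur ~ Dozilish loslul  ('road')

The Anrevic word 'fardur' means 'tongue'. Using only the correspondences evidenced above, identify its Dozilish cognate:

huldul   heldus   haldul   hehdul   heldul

favawo ~ hevewo — Anrevic f corresponds to Dozilish h word-initially before a back vowel.
parlemhe ~ pellemhe — Anrevic a corresponds to Dozilish e after a consonant, before r.
zidirdum ~ zizildum, vorkulrum ~ volkullum — Anrevic r corresponds to Dozilish l after a vowel, before a consonant other than r, m, n, p, b, f, v.
losrur ~ loslul — Anrevic r corresponds to Dozilish l word-finally.
Applying these to Anrevic 'fardur':
  fardur → hardur   (f→h word-initially before a back vowel)
  hardur → herdur   (a→e after a consonant, before r)
  herdur → heldur   (r→l after a vowel, before a consonant other than r, m, n, p, b, f, v)
  heldur → heldul   (r→l word-finally)
So the Dozilish cognate is 'heldul'.

heldul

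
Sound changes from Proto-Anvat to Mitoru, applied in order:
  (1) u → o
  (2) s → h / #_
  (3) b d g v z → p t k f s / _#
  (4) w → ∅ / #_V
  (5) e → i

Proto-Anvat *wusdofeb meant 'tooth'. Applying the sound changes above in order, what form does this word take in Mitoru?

Mitoru: start from *wusdofeb.
  rule 1 (vowel merger): wusdofeb → wosdofeb
  rule 2: no change — wosdofeb
  rule 3 (final devoicing): wosdofeb → wosdofep
  rule 4 (glide loss): wosdofep → osdofep
  rule 5 (vowel merger): osdofep → osdofip
  ⇒ Mitoru osdofip

osdofip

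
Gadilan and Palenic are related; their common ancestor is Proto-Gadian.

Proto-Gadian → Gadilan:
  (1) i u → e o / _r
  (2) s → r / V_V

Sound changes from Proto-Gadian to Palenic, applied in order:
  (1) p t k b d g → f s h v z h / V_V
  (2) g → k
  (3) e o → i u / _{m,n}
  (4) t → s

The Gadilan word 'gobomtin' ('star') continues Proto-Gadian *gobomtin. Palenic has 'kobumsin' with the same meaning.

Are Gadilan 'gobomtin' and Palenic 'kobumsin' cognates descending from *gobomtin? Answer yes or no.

no

Derive the expected Palenic reflex of *gobomtin:
Palenic: *gobomtin
  gobomtin → govomtin   [intervocalic lenition]
  govomtin → kovomtin   [unconditioned shift]
  kovomtin → kovumtin   [pre-nasal raising]
  kovumtin → kovumsin   [unconditioned shift]
  giving Palenic kovumsin.
The regular Palenic reflex would be 'kovumsin', but the attested form is 'kobumsin'. The correspondence is irregular, so they are not cognates (the Palenic form has a different source).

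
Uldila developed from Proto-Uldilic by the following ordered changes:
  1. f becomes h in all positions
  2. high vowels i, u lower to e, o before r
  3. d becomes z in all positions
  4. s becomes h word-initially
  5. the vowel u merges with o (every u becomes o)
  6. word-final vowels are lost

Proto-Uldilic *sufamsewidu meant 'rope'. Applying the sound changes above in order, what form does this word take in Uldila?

hohamsewiz

Uldila: *sufamsewidu
  sufamsewidu → suhamsewidu   [unconditioned shift]
  suhamsewidu (rule 2 does not apply)
  suhamsewidu → suhamsewizu   [unconditioned shift]
  suhamsewizu → huhamsewizu   [debuccalisation]
  huhamsewizu → hohamsewizo   [vowel merger]
  hohamsewizo → hohamsewiz   [apocope]
  giving Uldila hohamsewiz.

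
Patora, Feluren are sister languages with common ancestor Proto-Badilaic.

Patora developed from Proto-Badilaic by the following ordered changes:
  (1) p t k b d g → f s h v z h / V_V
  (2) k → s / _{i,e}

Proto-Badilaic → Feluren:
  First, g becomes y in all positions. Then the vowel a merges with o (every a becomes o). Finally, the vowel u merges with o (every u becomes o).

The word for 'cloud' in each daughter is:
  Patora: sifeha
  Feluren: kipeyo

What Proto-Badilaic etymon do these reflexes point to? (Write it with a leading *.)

Position 3: Patora has f, Feluren has p. Feluren preserves p here (none of its changes turn any other segment into p), so the proto-segment is *p.
Position 5: Patora has h, Feluren has y. Taking the neighbouring segments as reconstructed: Patora h could go back to *k or *g or *h; Feluren y could go back to *g or *y — the one source consistent with every daughter is *g.
Position 1: Patora has s, Feluren has k. Feluren preserves k here (none of its changes turn any other segment into k), so the proto-segment is *k.
Continuing position by position gives *kipega; check it forward:
Patora: start from *kipega.
  rule 1 (intervocalic lenition): kipega → kifeha
  rule 2 (palatalisation): kifeha → sifeha
  ⇒ Patora sifeha
Feluren: start from *kipega.
  rule 1 (unconditioned shift): kipega → kipeya
  rule 2 (vowel merger): kipeya → kipeyo
  rule 3: no change — kipeyo
  ⇒ Feluren kipeyo
*kipega is the unique common source.

*kipega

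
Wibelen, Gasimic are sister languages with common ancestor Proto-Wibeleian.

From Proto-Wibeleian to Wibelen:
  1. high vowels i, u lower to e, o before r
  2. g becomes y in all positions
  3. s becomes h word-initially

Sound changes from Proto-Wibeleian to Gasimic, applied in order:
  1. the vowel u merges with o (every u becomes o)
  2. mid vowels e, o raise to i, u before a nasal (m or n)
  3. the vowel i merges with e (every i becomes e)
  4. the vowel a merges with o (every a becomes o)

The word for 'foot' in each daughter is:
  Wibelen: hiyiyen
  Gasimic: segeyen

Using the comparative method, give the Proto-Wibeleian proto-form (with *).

*sigiyen

Position 2: Wibelen has i, Gasimic has e. Wibelen preserves i here (none of its changes turn any other segment into i), so the proto-segment is *i.
Position 4: Wibelen has i, Gasimic has e. Wibelen preserves i here (none of its changes turn any other segment into i), so the proto-segment is *i.
Position 1: Wibelen has h, Gasimic has s. Gasimic preserves s here (none of its changes turn any other segment into s), so the proto-segment is *s.
Verify the candidate proto-form against each daughter:
Wibelen: start from *sigiyen.
  rule 1: no change — sigiyen
  rule 2 (unconditioned shift): sigiyen → siyiyen
  rule 3 (debuccalisation): siyiyen → hiyiyen
  ⇒ Wibelen hiyiyen
Gasimic: *sigiyen > sigiyin > segeyen  (by pre-nasal raising, vowel merger)
*sigiyen is the unique common source.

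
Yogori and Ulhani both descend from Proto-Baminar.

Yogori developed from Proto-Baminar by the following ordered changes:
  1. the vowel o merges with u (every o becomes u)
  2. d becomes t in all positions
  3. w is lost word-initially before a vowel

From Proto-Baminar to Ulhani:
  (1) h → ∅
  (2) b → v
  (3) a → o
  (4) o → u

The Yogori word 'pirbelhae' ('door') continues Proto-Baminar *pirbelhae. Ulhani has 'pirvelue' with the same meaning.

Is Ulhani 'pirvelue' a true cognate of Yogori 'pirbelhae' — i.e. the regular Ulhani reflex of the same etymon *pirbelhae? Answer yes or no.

yes

Derive the expected Ulhani reflex of *pirbelhae:
Ulhani: *pirbelhae
  pirbelhae → pirbelae   [h-loss]
  pirbelae → pirvelae   [unconditioned shift]
  pirvelae → pirveloe   [vowel merger]
  pirveloe → pirvelue   [vowel merger]
  giving Ulhani pirvelue.
Ulhani 'pirvelue' matches the regular reflex exactly, so the pair is cognate.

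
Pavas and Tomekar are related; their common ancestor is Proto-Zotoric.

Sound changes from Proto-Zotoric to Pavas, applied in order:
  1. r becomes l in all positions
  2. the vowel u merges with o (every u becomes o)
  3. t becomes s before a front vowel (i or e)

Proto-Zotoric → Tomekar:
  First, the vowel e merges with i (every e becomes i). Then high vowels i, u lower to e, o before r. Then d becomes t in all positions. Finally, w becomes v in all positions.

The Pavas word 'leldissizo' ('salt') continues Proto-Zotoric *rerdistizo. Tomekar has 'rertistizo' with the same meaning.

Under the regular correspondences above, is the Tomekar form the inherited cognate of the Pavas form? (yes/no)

yes

Derive the expected Tomekar reflex of *rerdistizo:
Tomekar: *rerdistizo
  rerdistizo → rirdistizo   [vowel merger]
  rirdistizo → rerdistizo   [pre-rhotic lowering]
  rerdistizo → rertistizo   [unconditioned shift]
  rertistizo (rule 4 does not apply)
  giving Tomekar rertistizo.
Tomekar 'rertistizo' matches the regular reflex exactly, so the pair is cognate.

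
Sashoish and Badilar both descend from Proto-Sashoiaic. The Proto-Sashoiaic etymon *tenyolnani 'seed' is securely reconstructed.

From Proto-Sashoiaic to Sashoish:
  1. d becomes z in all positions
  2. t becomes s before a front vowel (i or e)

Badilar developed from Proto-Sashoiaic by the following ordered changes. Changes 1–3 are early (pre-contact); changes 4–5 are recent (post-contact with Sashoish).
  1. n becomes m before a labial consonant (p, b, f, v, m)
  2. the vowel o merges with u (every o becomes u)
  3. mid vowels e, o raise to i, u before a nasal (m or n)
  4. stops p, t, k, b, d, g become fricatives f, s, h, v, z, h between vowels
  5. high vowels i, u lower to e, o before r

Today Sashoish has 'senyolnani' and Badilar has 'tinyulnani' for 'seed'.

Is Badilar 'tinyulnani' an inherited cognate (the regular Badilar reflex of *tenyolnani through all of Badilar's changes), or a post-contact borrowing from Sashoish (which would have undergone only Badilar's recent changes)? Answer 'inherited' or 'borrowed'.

inherited

If inherited, *tenyolnani would pass through all of Badilar's changes:
Badilar: start from *tenyolnani.
  rule 1: no change — tenyolnani
  rule 2 (vowel merger): tenyolnani → tenyulnani
  rule 3 (pre-nasal raising): tenyulnani → tinyulnani
  rule 4: no change — tinyulnani
  rule 5: no change — tinyulnani
  ⇒ Badilar tinyulnani
If borrowed from Sashoish 'senyolnani' after the early changes, it would undergo only the recent ones:
  rule 4 (intervocalic lenition): no change (senyolnani)
  rule 5 (pre-rhotic lowering): no change (senyolnani)
  ⇒ as a loan: senyolnani
Badilar 'tinyulnani' matches the inherited outcome exactly, so it is an inherited cognate, not a loan.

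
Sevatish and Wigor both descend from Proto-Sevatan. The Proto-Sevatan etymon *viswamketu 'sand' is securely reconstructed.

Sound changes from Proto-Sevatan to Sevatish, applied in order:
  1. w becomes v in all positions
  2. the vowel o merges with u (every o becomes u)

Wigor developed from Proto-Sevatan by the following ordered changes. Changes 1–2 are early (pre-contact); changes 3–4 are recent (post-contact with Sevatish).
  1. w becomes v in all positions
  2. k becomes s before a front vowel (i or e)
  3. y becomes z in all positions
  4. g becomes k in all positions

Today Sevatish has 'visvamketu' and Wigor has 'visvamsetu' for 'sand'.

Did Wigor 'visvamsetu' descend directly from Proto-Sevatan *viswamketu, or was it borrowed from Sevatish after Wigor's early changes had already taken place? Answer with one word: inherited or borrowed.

If inherited, *viswamketu would pass through all of Wigor's changes:
Wigor: start from *viswamketu.
  rule 1 (unconditioned shift): viswamketu → visvamketu
  rule 2 (palatalisation): visvamketu → visvamsetu
  rule 3: no change — visvamsetu
  rule 4: no change — visvamsetu
  ⇒ Wigor visvamsetu
If borrowed from Sevatish 'visvamketu' after the early changes, it would undergo only the recent ones:
  rule 3 (unconditioned shift): no change (visvamketu)
  rule 4 (unconditioned shift): no change (visvamketu)
  ⇒ as a loan: visvamketu
Wigor 'visvamsetu' matches the inherited outcome exactly, so it is an inherited cognate, not a loan.

inherited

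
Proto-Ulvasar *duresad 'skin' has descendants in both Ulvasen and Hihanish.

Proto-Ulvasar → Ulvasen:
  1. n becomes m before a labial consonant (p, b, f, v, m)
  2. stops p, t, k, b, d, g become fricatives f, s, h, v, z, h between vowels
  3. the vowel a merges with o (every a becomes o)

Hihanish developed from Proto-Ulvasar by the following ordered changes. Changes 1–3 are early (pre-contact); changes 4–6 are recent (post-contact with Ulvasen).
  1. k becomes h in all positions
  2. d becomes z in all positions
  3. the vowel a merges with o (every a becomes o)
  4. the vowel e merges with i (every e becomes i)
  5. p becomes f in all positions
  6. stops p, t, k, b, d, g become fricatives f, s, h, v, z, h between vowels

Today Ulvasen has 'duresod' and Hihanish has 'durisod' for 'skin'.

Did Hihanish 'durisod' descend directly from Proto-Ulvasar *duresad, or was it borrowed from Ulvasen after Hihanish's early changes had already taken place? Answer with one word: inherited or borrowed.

If inherited, *duresad would pass through all of Hihanish's changes:
Hihanish: start from *duresad.
  rule 1: no change — duresad
  rule 2 (unconditioned shift): duresad → zuresaz
  rule 3 (vowel merger): zuresaz → zuresoz
  rule 4 (vowel merger): zuresoz → zurisoz
  rule 5: no change — zurisoz
  rule 6: no change — zurisoz
  ⇒ Hihanish zurisoz
If borrowed from Ulvasen 'duresod' after the early changes, it would undergo only the recent ones:
  rule 4 (vowel merger): duresod → durisod
  rule 5 (unconditioned shift): no change (durisod)
  rule 6 (intervocalic lenition): no change (durisod)
  ⇒ as a loan: durisod
Hihanish 'durisod' matches the loan outcome 'durisod', not the inherited 'zurisoz' — it skipped the early Hihanish changes, so it was borrowed from Ulvasen.

borrowed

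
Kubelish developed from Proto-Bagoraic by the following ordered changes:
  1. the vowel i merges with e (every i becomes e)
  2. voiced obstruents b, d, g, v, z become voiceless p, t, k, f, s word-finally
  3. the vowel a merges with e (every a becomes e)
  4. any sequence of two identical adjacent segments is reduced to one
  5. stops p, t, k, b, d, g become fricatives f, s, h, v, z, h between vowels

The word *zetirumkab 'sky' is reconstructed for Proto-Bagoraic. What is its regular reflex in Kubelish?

zeserumkep

Kubelish: *zetirumkab
  zetirumkab → zeterumkab   [vowel merger]
  zeterumkab → zeterumkap   [final devoicing]
  zeterumkap → zeterumkep   [vowel merger]
  zeterumkep (rule 4 does not apply)
  zeterumkep → zeserumkep   [intervocalic lenition]
  giving Kubelish zeserumkep.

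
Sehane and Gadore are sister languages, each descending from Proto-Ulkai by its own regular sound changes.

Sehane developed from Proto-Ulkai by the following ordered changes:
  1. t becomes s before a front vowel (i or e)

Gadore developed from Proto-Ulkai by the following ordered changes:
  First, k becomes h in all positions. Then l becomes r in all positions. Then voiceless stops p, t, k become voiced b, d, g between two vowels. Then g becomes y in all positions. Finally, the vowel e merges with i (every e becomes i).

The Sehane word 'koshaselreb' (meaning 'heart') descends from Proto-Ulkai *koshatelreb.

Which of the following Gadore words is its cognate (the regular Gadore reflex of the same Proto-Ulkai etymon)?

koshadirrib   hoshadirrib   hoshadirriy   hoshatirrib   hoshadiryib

hoshadirrib

Gadore: *koshatelreb > hoshatelreb > hoshaterreb > hoshaderreb > hoshadirrib  (by unconditioned shift, unconditioned shift, intervocalic voicing, vowel merger)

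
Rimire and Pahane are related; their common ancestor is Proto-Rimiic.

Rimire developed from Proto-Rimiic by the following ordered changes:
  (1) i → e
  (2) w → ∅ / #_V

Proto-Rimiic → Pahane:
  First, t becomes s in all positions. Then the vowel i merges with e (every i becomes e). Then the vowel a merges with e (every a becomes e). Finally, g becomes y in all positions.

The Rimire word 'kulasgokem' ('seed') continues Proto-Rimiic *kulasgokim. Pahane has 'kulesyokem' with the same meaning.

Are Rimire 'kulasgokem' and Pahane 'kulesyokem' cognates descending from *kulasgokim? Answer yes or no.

Derive the expected Pahane reflex of *kulasgokim:
Pahane: start from *kulasgokim.
  rule 1: no change — kulasgokim
  rule 2 (vowel merger): kulasgokim → kulasgokem
  rule 3 (vowel merger): kulasgokem → kulesgokem
  rule 4 (unconditioned shift): kulesgokem → kulesyokem
  ⇒ Pahane kulesyokem
Pahane 'kulesyokem' matches the regular reflex exactly, so the pair is cognate.

yes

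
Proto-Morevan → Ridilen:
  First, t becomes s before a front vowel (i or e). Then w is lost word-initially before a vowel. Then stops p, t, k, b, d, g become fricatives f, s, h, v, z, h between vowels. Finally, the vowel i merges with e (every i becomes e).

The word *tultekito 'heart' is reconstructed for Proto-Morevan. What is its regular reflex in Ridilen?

tulseheso

Ridilen: *tultekito > tulsekito > tulsehiso > tulseheso  (by palatalisation, intervocalic lenition, vowel merger)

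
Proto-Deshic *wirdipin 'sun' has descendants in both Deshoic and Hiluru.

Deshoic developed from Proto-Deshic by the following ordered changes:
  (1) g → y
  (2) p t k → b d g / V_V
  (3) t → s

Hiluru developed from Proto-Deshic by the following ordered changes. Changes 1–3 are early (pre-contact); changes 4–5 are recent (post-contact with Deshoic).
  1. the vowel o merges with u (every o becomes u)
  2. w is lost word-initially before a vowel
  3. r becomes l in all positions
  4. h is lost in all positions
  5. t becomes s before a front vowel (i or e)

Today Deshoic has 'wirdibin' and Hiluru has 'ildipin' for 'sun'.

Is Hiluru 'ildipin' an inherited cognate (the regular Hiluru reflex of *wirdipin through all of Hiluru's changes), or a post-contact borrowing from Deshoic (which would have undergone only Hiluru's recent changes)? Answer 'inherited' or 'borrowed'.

If inherited, *wirdipin would pass through all of Hiluru's changes:
Hiluru: start from *wirdipin.
  rule 1: no change — wirdipin
  rule 2 (glide loss): wirdipin → irdipin
  rule 3 (unconditioned shift): irdipin → ildipin
  rule 4: no change — ildipin
  rule 5: no change — ildipin
  ⇒ Hiluru ildipin
If borrowed from Deshoic 'wirdibin' after the early changes, it would undergo only the recent ones:
  rule 4 (h-loss): no change (wirdibin)
  rule 5 (palatalisation): no change (wirdibin)
  ⇒ as a loan: wirdibin
Hiluru 'ildipin' matches the inherited outcome exactly, so it is an inherited cognate, not a loan.

inherited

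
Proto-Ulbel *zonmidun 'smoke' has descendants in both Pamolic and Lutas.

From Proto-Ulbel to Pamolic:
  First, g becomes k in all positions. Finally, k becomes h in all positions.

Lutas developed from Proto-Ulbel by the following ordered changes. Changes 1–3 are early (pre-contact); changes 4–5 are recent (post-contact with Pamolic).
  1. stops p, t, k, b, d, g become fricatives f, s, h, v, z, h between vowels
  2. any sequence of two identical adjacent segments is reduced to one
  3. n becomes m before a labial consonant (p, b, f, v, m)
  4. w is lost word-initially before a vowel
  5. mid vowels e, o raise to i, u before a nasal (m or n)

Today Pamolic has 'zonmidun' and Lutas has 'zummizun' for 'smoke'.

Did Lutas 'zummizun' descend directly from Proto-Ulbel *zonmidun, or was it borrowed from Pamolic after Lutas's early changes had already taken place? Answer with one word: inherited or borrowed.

inherited

If inherited, *zonmidun would pass through all of Lutas's changes:
Lutas: start from *zonmidun.
  rule 1 (intervocalic lenition): zonmidun → zonmizun
  rule 2: no change — zonmizun
  rule 3 (nasal place assimilation): zonmizun → zommizun
  rule 4: no change — zommizun
  rule 5 (pre-nasal raising): zommizun → zummizun
  ⇒ Lutas zummizun
If borrowed from Pamolic 'zonmidun' after the early changes, it would undergo only the recent ones:
  rule 4 (glide loss): no change (zonmidun)
  rule 5 (pre-nasal raising): zonmidun → zunmidun
  ⇒ as a loan: zunmidun
Lutas 'zummizun' matches the inherited outcome exactly, so it is an inherited cognate, not a loan.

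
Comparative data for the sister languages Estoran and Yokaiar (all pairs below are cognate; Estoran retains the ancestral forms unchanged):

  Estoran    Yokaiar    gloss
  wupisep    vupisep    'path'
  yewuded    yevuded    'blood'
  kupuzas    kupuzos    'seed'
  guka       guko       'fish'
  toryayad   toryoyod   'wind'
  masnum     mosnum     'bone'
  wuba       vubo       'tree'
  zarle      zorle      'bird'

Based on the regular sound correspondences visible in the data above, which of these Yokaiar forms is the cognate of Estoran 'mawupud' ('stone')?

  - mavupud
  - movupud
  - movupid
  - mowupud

movupud

kupuzas ~ kupuzos, toryayad ~ toryoyod — Estoran a corresponds to Yokaiar o after a consonant, before a consonant other than r, m, n, p, b, f, v.
yewuded ~ yevuded — Estoran w corresponds to Yokaiar v between vowels (before a back vowel).
Applying these to Estoran 'mawupud':
  mawupud → mowupud   (a→o after a consonant, before a consonant other than r, m, n, p, b, f, v)
  mowupud → movupud   (w→v between vowels (before a back vowel))
So the Yokaiar cognate is 'movupud'.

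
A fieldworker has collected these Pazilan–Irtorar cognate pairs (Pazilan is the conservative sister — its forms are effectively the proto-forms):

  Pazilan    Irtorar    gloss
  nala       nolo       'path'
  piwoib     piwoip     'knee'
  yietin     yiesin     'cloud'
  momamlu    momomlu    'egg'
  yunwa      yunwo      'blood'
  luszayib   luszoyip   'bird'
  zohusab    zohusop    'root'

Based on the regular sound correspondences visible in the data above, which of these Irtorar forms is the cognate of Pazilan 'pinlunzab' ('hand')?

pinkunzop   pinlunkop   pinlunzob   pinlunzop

zohusab ~ zohusop — Pazilan a corresponds to Irtorar o after a consonant, before a labial obstruent.
piwoib ~ piwoip, luszayib ~ luszoyip — Pazilan b corresponds to Irtorar p word-finally.
Applying these to Pazilan 'pinlunzab':
  pinlunzab → pinlunzob   (a→o after a consonant, before a labial obstruent)
  pinlunzob → pinlunzop   (b→p word-finally)
So the Irtorar cognate is 'pinlunzop'.

pinlunzop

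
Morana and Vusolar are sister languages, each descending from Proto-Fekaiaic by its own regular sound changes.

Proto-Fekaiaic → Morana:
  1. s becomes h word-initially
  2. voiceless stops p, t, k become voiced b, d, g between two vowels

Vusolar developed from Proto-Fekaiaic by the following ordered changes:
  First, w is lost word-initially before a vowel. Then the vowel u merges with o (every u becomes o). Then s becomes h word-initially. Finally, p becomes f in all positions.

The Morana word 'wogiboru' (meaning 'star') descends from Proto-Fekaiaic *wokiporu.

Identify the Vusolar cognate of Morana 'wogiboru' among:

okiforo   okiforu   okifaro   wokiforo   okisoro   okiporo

okiforo

Vusolar: *wokiporu > okiporu > okiporo > okiforo  (by glide loss, vowel merger, unconditioned shift)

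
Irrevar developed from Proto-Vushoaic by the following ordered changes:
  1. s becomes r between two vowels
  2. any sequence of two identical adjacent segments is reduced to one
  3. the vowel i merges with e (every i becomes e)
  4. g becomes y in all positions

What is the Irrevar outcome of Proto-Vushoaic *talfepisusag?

talfeperuray

Irrevar: *talfepisusag > talfepirurag > talfeperurag > talfeperuray  (by rhotacism, vowel merger, unconditioned shift)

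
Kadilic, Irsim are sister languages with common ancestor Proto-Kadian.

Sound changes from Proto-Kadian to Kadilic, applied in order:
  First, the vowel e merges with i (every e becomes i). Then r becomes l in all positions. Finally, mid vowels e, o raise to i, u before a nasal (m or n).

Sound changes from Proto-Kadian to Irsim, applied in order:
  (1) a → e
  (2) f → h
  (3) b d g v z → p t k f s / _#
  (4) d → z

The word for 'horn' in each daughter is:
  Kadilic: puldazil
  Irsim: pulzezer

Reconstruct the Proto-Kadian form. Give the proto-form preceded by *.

*puldazer

Position 5: Kadilic has a, Irsim has e. Kadilic preserves a here (none of its changes turn any other segment into a), so the proto-segment is *a.
Position 4: Kadilic has d, Irsim has z. Kadilic preserves d here (none of its changes turn any other segment into d), so the proto-segment is *d.
Continuing position by position gives *puldazer; check it forward:
Kadilic: *puldazer
  puldazer → puldazir   [vowel merger]
  puldazir → puldazil   [unconditioned shift]
  puldazil (rule 3 does not apply)
  giving Kadilic puldazil.
Irsim: start from *puldazer.
  rule 1 (vowel merger): puldazer → puldezer
  rule 2: no change — puldezer
  rule 3: no change — puldezer
  rule 4 (unconditioned shift): puldezer → pulzezer
  ⇒ Irsim pulzezer
Only *puldazer yields all of Kadilic puldazil, Irsim pulzezer.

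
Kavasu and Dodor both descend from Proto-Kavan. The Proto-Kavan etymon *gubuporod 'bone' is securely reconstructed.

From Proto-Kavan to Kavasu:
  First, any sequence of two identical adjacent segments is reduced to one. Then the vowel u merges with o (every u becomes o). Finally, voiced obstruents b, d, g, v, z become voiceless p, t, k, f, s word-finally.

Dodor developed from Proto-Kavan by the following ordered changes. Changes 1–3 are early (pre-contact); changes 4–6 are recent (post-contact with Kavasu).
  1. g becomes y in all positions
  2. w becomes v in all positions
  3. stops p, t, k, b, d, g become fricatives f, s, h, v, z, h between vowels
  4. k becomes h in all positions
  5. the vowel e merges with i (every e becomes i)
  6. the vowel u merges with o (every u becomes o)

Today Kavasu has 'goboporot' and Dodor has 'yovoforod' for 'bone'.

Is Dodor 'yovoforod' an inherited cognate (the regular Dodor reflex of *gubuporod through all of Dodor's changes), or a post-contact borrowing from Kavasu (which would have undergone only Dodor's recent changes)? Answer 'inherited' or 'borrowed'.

inherited

If inherited, *gubuporod would pass through all of Dodor's changes:
Dodor: start from *gubuporod.
  rule 1 (unconditioned shift): gubuporod → yubuporod
  rule 2: no change — yubuporod
  rule 3 (intervocalic lenition): yubuporod → yuvuforod
  rule 4: no change — yuvuforod
  rule 5: no change — yuvuforod
  rule 6 (vowel merger): yuvuforod → yovoforod
  ⇒ Dodor yovoforod
If borrowed from Kavasu 'goboporot' after the early changes, it would undergo only the recent ones:
  rule 4 (unconditioned shift): no change (goboporot)
  rule 5 (vowel merger): no change (goboporot)
  rule 6 (vowel merger): no change (goboporot)
  ⇒ as a loan: goboporot
Dodor 'yovoforod' matches the inherited outcome exactly, so it is an inherited cognate, not a loan.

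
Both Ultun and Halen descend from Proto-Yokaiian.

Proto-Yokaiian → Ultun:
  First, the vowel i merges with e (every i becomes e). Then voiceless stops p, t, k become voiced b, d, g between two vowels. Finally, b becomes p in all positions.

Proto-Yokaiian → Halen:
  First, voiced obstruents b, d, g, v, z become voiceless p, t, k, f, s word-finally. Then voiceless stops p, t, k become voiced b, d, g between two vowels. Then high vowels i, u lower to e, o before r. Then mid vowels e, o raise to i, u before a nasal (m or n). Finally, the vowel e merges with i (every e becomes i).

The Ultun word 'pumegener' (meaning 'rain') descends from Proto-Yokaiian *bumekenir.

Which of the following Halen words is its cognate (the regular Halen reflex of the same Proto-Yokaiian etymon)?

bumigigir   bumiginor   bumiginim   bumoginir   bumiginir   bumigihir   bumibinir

Halen: *bumekenir
  bumekenir (rule 1 does not apply)
  bumekenir → bumegenir   [intervocalic voicing]
  bumegenir → bumegener   [pre-rhotic lowering]
  bumegener → bumeginer   [pre-nasal raising]
  bumeginer → bumiginir   [vowel merger]
  giving Halen bumiginir.

bumiginir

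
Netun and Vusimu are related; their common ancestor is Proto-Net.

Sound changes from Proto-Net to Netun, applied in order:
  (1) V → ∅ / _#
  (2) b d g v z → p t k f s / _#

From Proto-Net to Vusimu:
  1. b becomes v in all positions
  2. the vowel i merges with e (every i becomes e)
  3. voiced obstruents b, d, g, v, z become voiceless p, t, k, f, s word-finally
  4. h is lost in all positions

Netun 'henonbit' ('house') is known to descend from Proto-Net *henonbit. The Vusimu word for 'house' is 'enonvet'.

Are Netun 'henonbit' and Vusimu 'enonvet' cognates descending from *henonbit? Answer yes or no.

Derive the expected Vusimu reflex of *henonbit:
Vusimu: start from *henonbit.
  rule 1 (unconditioned shift): henonbit → henonvit
  rule 2 (vowel merger): henonvit → henonvet
  rule 3: no change — henonvet
  rule 4 (h-loss): henonvet → enonvet
  ⇒ Vusimu enonvet
Vusimu 'enonvet' matches the regular reflex exactly, so the pair is cognate.

yes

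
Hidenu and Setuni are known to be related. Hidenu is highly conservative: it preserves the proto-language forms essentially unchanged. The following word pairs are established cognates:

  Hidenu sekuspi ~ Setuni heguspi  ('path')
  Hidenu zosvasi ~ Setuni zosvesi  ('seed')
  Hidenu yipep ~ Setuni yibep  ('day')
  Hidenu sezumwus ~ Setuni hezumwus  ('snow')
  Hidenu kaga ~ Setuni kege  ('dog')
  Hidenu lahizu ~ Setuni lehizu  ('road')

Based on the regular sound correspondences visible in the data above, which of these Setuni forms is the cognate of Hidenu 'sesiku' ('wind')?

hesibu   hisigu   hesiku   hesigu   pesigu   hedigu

hesigu

sekuspi ~ heguspi, sezumwus ~ hezumwus — Hidenu s corresponds to Setuni h word-initially before a front vowel.
sekuspi ~ heguspi — Hidenu k corresponds to Setuni g between vowels (before a back vowel).
Applying these to Hidenu 'sesiku':
  sesiku → hesiku   (s→h word-initially before a front vowel)
  hesiku → hesigu   (k→g between vowels (before a back vowel))
So the Setuni cognate is 'hesigu'.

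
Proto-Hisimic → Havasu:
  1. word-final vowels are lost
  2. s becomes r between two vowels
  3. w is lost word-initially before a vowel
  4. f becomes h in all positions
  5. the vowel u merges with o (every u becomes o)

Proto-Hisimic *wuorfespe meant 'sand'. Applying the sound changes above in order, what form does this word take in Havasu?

Havasu: start from *wuorfespe.
  rule 1 (apocope): wuorfespe → wuorfesp
  rule 2: no change — wuorfesp
  rule 3 (glide loss): wuorfesp → uorfesp
  rule 4 (unconditioned shift): uorfesp → uorhesp
  rule 5 (vowel merger): uorhesp → oorhesp
  ⇒ Havasu oorhesp

oorhesp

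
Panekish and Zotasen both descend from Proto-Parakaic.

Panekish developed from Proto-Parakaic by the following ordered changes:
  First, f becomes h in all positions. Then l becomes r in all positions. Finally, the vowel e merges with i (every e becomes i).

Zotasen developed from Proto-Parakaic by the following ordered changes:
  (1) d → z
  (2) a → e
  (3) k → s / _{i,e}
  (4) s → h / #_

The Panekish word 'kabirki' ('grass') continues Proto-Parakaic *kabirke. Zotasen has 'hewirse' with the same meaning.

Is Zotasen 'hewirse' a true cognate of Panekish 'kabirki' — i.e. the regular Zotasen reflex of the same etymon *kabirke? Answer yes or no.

no

Derive the expected Zotasen reflex of *kabirke:
Zotasen: *kabirke > kebirke > sebirse > hebirse  (by vowel merger, palatalisation, debuccalisation)
The regular Zotasen reflex would be 'hebirse', but the attested form is 'hewirse'. The correspondence is irregular, so they are not cognates (the Zotasen form has a different source).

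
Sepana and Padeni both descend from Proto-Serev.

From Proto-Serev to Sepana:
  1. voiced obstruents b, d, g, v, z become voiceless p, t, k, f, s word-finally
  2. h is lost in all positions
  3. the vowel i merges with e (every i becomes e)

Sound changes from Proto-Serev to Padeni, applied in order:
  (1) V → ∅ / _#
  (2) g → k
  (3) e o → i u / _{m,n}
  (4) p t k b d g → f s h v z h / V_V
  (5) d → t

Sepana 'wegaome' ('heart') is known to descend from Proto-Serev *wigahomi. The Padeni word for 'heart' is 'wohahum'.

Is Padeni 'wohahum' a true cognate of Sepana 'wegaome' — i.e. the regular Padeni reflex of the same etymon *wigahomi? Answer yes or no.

Derive the expected Padeni reflex of *wigahomi:
Padeni: start from *wigahomi.
  rule 1 (apocope): wigahomi → wigahom
  rule 2 (unconditioned shift): wigahom → wikahom
  rule 3 (pre-nasal raising): wikahom → wikahum
  rule 4 (intervocalic lenition): wikahum → wihahum
  rule 5: no change — wihahum
  ⇒ Padeni wihahum
The regular Padeni reflex would be 'wihahum', but the attested form is 'wohahum'. The correspondence is irregular, so they are not cognates (the Padeni form has a different source).

no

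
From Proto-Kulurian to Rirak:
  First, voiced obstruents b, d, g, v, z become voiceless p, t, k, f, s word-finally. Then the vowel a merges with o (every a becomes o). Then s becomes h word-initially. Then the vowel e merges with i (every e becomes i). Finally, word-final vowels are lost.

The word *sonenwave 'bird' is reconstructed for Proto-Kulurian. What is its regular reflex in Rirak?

honinwov

Rirak: *sonenwave
  sonenwave (rule 1 does not apply)
  sonenwave → sonenwove   [vowel merger]
  sonenwove → honenwove   [debuccalisation]
  honenwove → honinwovi   [vowel merger]
  honinwovi → honinwov   [apocope]
  giving Rirak honinwov.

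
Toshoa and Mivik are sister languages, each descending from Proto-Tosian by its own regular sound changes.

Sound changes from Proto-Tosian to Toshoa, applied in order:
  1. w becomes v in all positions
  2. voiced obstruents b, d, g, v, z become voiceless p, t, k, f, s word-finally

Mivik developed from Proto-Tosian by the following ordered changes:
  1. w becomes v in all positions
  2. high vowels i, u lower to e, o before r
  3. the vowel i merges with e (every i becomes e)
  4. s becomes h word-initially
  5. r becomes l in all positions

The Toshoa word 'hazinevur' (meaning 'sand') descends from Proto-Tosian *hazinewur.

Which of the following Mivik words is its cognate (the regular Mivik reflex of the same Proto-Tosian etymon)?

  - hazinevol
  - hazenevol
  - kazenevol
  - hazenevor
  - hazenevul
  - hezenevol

hazenevol

Mivik: *hazinewur
  hazinewur → hazinevur   [unconditioned shift]
  hazinevur → hazinevor   [pre-rhotic lowering]
  hazinevor → hazenevor   [vowel merger]
  hazenevor (rule 4 does not apply)
  hazenevor → hazenevol   [unconditioned shift]
  giving Mivik hazenevol.
The other candidates each miss or misapply at least one Mivik change.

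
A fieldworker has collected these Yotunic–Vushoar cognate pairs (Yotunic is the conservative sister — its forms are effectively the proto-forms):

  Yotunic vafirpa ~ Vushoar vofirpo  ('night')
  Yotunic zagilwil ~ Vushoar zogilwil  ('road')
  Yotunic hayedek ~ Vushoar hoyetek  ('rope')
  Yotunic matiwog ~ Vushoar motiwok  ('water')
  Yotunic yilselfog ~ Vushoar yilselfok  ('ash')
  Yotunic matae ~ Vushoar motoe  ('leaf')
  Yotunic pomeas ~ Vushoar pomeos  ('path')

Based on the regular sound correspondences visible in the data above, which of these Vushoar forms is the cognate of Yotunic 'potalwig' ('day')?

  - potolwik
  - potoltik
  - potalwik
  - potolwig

zagilwil ~ zogilwil, hayedek ~ hoyetek — Yotunic a corresponds to Vushoar o after a consonant, before a consonant other than r, m, n, p, b, f, v.
matiwog ~ motiwok, yilselfog ~ yilselfok — Yotunic g corresponds to Vushoar k word-finally.
Applying these to Yotunic 'potalwig':
  potalwig → potolwig   (a→o after a consonant, before a consonant other than r, m, n, p, b, f, v)
  potolwig → potolwik   (g→k word-finally)
So the Vushoar cognate is 'potolwik'.

potolwik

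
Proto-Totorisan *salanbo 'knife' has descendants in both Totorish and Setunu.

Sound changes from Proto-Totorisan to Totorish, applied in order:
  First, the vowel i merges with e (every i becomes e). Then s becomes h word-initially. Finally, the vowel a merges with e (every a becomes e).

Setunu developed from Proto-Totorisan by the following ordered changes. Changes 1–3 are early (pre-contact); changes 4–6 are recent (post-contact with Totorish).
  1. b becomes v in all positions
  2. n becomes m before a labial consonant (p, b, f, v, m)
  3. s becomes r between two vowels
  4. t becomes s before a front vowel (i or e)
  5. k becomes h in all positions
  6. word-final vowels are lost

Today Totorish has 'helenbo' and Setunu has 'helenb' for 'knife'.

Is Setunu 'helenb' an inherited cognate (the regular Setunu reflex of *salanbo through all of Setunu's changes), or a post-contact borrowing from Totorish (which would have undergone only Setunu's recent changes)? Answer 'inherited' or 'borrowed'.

borrowed

If inherited, *salanbo would pass through all of Setunu's changes:
Setunu: *salanbo
  salanbo → salanvo   [unconditioned shift]
  salanvo → salamvo   [nasal place assimilation]
  salamvo (rule 3 does not apply)
  salamvo (rule 4 does not apply)
  salamvo (rule 5 does not apply)
  salamvo → salamv   [apocope]
  giving Setunu salamv.
If borrowed from Totorish 'helenbo' after the early changes, it would undergo only the recent ones:
  rule 4 (palatalisation): no change (helenbo)
  rule 5 (unconditioned shift): no change (helenbo)
  rule 6 (apocope): helenbo → helenb
  ⇒ as a loan: helenb
Setunu 'helenb' matches the loan outcome 'helenb', not the inherited 'salamv' — it skipped the early Setunu changes, so it was borrowed from Totorish.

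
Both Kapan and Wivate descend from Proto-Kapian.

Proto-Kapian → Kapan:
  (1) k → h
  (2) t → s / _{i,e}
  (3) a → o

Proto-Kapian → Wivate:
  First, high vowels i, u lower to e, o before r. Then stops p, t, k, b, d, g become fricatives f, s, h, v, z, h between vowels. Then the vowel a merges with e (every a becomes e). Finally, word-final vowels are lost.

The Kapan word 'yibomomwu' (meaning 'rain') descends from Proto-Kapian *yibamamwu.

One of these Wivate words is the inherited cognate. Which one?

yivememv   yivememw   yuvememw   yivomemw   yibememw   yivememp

yivememw

Wivate: start from *yibamamwu.
  rule 1: no change — yibamamwu
  rule 2 (intervocalic lenition): yibamamwu → yivamamwu
  rule 3 (vowel merger): yivamamwu → yivememwu
  rule 4 (apocope): yivememwu → yivememw
  ⇒ Wivate yivememw
Among the options, 'yivememw' alone shows every Wivate change applied in order.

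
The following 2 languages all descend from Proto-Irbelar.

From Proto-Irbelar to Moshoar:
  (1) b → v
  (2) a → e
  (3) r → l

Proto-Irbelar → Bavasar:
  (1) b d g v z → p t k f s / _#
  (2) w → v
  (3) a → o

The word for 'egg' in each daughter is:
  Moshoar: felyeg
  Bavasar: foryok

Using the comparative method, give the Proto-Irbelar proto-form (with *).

*faryag

Position 5: Moshoar has e, Bavasar has o. Taking the neighbouring segments as reconstructed: Moshoar e could go back to *a or *e; Bavasar o could go back to *a or *o — the one source consistent with every daughter is *a.
Position 2: Moshoar has e, Bavasar has o. Taking the neighbouring segments as reconstructed: Moshoar e could go back to *a or *e; Bavasar o could go back to *a or *o — the one source consistent with every daughter is *a.
Position 6: Moshoar has g, Bavasar has k. Moshoar preserves g here (none of its changes turn any other segment into g), so the proto-segment is *g.
Continuing position by position gives *faryag; check it forward:
Moshoar: *faryag
  faryag (rule 1 does not apply)
  faryag → feryeg   [vowel merger]
  feryeg → felyeg   [unconditioned shift]
  giving Moshoar felyeg.
Bavasar: start from *faryag.
  rule 1 (final devoicing): faryag → faryak
  rule 2: no change — faryak
  rule 3 (vowel merger): faryak → foryok
  ⇒ Bavasar foryok
Only *faryag yields all of Moshoar felyeg, Bavasar foryok.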